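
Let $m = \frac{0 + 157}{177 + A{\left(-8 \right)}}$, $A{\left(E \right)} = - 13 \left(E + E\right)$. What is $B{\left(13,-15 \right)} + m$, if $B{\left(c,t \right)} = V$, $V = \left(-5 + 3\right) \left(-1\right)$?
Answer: $\frac{927}{385} \approx 2.4078$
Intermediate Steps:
$A{\left(E \right)} = - 26 E$ ($A{\left(E \right)} = - 13 \cdot 2 E = - 26 E$)
$V = 2$ ($V = \left(-2\right) \left(-1\right) = 2$)
$B{\left(c,t \right)} = 2$
$m = \frac{157}{385}$ ($m = \frac{0 + 157}{177 - -208} = \frac{157}{177 + 208} = \frac{157}{385} \approx 0.40779$)
$B{\left(13,-15 \right)} + m = 2 + \frac{157}{385} = \frac{927}{385}$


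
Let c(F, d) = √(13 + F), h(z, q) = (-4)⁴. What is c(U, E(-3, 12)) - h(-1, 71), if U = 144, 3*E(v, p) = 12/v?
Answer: -256 + √157 ≈ -243.47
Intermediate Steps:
E(v, p) = 4/v (E(v, p) = (12/v)/3 = 4/v)
h(z, q) = 256
c(U, E(-3, 12)) - h(-1, 71) = √(13 + 144) - 1*256 = √157 - 256 = -256 + √157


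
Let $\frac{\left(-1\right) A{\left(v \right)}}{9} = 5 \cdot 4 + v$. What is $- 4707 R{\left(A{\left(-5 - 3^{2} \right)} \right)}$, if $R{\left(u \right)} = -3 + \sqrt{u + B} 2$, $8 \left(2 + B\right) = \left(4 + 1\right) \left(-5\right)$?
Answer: $14121 - \frac{4707 i \sqrt{946}}{2} \approx 14121.0 - 72387.0 i$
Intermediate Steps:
$B = - \frac{41}{8}$ ($B = -2 + \frac{\left(4 + 1\right) \left(-5\right)}{8} = -2 + \frac{5 \left(-5\right)}{8} = -2 + \frac{1}{8} \left(-25\right) = -2 - \frac{25}{8} = - \frac{41}{8} \approx -5.125$)
$A{\left(v \right)} = -180 - 9 v$ ($A{\left(v \right)} = - 9 \left(5 \cdot 4 + v\right) = - 9 \left(20 + v\right) = -180 - 9 v$)
$R{\left(u \right)} = -3 + 2 \sqrt{- \frac{41}{8} + u}$ ($R{\left(u \right)} = -3 + \sqrt{u - \frac{41}{8}} \cdot 2 = -3 + \sqrt{- \frac{41}{8} + u} 2 = -3 + 2 \sqrt{- \frac{41}{8} + u}$)
$- 4707 R{\left(A{\left(-5 - 3^{2} \right)} \right)} = - 4707 \left(-3 + \frac{\sqrt{-82 + 16 \left(-180 - 9 \left(-5 - 3^{2}\right)\right)}}{2}\right) = - 4707 \left(-3 + \frac{\sqrt{-82 + 16 \left(-180 - 9 \left(-5 - 9\right)\right)}}{2}\right) = - 4707 \left(-3 + \frac{\sqrt{-82 + 16 \left(-180 - -126\right)}}{2}\right) = - 4707 \left(-3 + \frac{\sqrt{-82 + 16 \left(-180 + 126\right)}}{2}\right) = - 4707 \left(-3 + \frac{\sqrt{-82 + 16 \left(-54\right)}}{2}\right) = - 4707 \left(-3 + \frac{\sqrt{-82 - 864}}{2}\right) = - 4707 \left(-3 + \frac{\sqrt{-946}}{2}\right) = - 4707 \left(-3 + \frac{i \sqrt{946}}{2}\right) = 14121 - \frac{4707 i \sqrt{946}}{2}$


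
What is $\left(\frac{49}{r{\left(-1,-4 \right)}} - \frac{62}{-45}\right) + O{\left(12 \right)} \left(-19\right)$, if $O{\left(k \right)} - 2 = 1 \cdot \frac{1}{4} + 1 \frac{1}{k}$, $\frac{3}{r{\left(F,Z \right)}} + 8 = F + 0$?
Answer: $- \frac{8548}{45} \approx -189.96$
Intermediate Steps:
$r{\left(F,Z \right)} = \frac{3}{-8 + F}$ ($r{\left(F,Z \right)} = \frac{3}{-8 + \left(F + 0\right)} = \frac{3}{-8 + F}$)
$O{\left(k \right)} = \frac{9}{4} + \frac{1}{k}$ ($O{\left(k \right)} = 2 + \left(1 \cdot \frac{1}{4} + 1 \frac{1}{k}\right) = 2 + \left(1 \cdot \frac{1}{4} + \frac{1}{k}\right) = 2 + \left(\frac{1}{4} + \frac{1}{k}\right) = \frac{9}{4} + \frac{1}{k}$)
$\left(\frac{49}{r{\left(-1,-4 \right)}} - \frac{62}{-45}\right) + O{\left(12 \right)} \left(-19\right) = \left(\frac{49}{3 \frac{1}{-8 - 1}} - \frac{62}{-45}\right) + \left(\frac{9}{4} + \frac{1}{12}\right) \left(-19\right) = \left(\frac{49}{3 \frac{1}{-9}} - - \frac{62}{45}\right) + \left(\frac{9}{4} + \frac{1}{12}\right) \left(-19\right) = \left(\frac{49}{3 \left(- \frac{1}{9}\right)} + \frac{62}{45}\right) + \frac{7}{3} \left(-19\right) = \left(\frac{49}{- \frac{1}{3}} + \frac{62}{45}\right) - \frac{133}{3} = \left(49 \left(-3\right) + \frac{62}{45}\right) - \frac{133}{3} = \left(-147 + \frac{62}{45}\right) - \frac{133}{3} = - \frac{6553}{45} - \frac{133}{3} = - \frac{8548}{45}$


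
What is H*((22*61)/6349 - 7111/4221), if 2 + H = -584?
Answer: 3305304286/3828447 ≈ 863.35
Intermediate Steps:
H = -586 (H = -2 - 584 = -586)
H*((22*61)/6349 - 7111/4221) = -586*((22*61)/6349 - 7111/4221) = -586*(1342*(1/6349) - 7111*1/4221) = -586*(1342/6349 - 7111/4221) = -586*(-5640451/3828447) = 3305304286/3828447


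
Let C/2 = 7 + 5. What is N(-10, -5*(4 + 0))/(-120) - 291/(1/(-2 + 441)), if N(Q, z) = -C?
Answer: -638744/5 ≈ -1.2775e+5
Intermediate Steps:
C = 24 (C = 2*(7 + 5) = 2*12 = 24)
N(Q, z) = -24 (N(Q, z) = -1*24 = -24)
N(-10, -5*(4 + 0))/(-120) - 291/(1/(-2 + 441)) = -24/(-120) - 291/(1/(-2 + 441)) = -24*(-1/120) - 291/(1/439) = ⅕ - 291/1/439 = ⅕ - 291*439 = ⅕ - 127749 = -638744/5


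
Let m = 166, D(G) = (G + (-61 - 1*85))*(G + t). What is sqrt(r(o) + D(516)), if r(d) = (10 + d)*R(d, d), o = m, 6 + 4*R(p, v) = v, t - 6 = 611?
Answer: 25*sqrt(682) ≈ 652.88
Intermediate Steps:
t = 617 (t = 6 + 611 = 617)
D(G) = (-146 + G)*(617 + G) (D(G) = (G + (-61 - 1*85))*(G + 617) = (G + (-61 - 85))*(617 + G) = (G - 146)*(617 + G) = (-146 + G)*(617 + G))
R(p, v) = -3/2 + v/4
o = 166
r(d) = (10 + d)*(-3/2 + d/4)
sqrt(r(o) + D(516)) = sqrt((-6 + 166)*(10 + 166)/4 + (-90082 + 516**2 + 471*516)) = sqrt((1/4)*160*176 + (-90082 + 266256 + 243036)) = sqrt(7040 + 419210) = sqrt(426250) = 25*sqrt(682)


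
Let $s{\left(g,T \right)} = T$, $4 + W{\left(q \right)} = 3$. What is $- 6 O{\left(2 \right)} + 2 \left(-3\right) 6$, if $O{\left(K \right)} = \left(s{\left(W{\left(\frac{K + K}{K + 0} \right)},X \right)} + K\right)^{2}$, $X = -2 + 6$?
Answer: $-252$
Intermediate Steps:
$X = 4$
$W{\left(q \right)} = -1$ ($W{\left(q \right)} = -4 + 3 = -1$)
$O{\left(K \right)} = \left(4 + K\right)^{2}$
$- 6 O{\left(2 \right)} + 2 \left(-3\right) 6 = - 6 \left(4 + 2\right)^{2} + 2 \left(-3\right) 6 = - 6 \cdot 6^{2} - 36 = \left(-6\right) 36 - 36 = -216 - 36 = -252$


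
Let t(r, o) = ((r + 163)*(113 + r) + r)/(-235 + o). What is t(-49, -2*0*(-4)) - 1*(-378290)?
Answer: 88890903/235 ≈ 3.7826e+5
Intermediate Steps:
t(r, o) = (r + (113 + r)*(163 + r))/(-235 + o) (t(r, o) = ((163 + r)*(113 + r) + r)/(-235 + o) = ((113 + r)*(163 + r) + r)/(-235 + o) = (r + (113 + r)*(163 + r))/(-235 + o))
t(-49, -2*0*(-4)) - 1*(-378290) = (18419 + (-49)² + 277*(-49))/(-235 - 2*0*(-4)) - 1*(-378290) = (18419 + 2401 - 13573)/(-235 + 0*(-4)) + 378290 = 7247/(-235 + 0) + 378290 = 7247/(-235) + 378290 = -1/235*7247 + 378290 = -7247/235 + 378290 = 88890903/235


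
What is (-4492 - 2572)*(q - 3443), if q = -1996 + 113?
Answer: 37622864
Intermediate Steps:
q = -1883
(-4492 - 2572)*(q - 3443) = (-4492 - 2572)*(-1883 - 3443) = -7064*(-5326) = 37622864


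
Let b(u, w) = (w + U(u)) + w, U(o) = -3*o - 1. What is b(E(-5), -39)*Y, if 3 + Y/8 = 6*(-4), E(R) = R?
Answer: 13824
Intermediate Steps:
U(o) = -1 - 3*o
b(u, w) = -1 - 3*u + 2*w (b(u, w) = (w + (-1 - 3*u)) + w = (-1 + w - 3*u) + w = -1 - 3*u + 2*w)
Y = -216 (Y = -24 + 8*(6*(-4)) = -24 + 8*(-24) = -24 - 192 = -216)
b(E(-5), -39)*Y = (-1 - 3*(-5) + 2*(-39))*(-216) = (-1 + 15 - 78)*(-216) = -64*(-216) = 13824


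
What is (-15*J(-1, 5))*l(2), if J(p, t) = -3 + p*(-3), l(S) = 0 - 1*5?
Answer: 0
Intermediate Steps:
l(S) = -5 (l(S) = 0 - 5 = -5)
J(p, t) = -3 - 3*p
(-15*J(-1, 5))*l(2) = -15*(-3 - 3*(-1))*(-5) = -15*(-3 + 3)*(-5) = -15*0*(-5) = 0*(-5) = 0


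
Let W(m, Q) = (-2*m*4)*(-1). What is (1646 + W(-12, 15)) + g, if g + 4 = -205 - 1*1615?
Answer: -274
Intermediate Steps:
W(m, Q) = 8*m (W(m, Q) = -8*m*(-1) = 8*m)
g = -1824 (g = -4 + (-205 - 1*1615) = -4 + (-205 - 1615) = -4 - 1820 = -1824)
(1646 + W(-12, 15)) + g = (1646 + 8*(-12)) - 1824 = (1646 - 96) - 1824 = 1550 - 1824 = -274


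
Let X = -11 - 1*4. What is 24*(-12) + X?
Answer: -303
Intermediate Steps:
X = -15 (X = -11 - 4 = -15)
24*(-12) + X = 24*(-12) - 15 = -288 - 15 = -303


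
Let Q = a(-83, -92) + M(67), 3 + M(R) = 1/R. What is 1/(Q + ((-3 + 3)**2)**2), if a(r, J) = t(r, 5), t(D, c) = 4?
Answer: 67/68 ≈ 0.98529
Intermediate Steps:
M(R) = -3 + 1/R
a(r, J) = 4
Q = 68/67 (Q = 4 + (-3 + 1/67) = 4 - 200/67 = 68/67 ≈ 1.0149)
1/(Q + ((-3 + 3)**2)**2) = 1/(68/67 + ((-3 + 3)**2)**2) = 1/(68/67 + (0**2)**2) = 1/(68/67 + 0**2) = 1/(68/67 + 0) = 1/(68/67) = 67/68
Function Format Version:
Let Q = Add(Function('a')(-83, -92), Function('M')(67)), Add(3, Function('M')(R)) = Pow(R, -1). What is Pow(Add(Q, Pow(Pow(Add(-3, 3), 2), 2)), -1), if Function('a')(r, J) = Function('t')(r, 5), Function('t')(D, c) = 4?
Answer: Rational(67, 68) ≈ 0.98529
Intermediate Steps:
Function('M')(R) = Add(-3, Pow(R, -1))
Function('a')(r, J) = 4
Q = Rational(68, 67) (Q = Add(4, Add(-3, Pow(67, -1))) = Add(4, Add(-3, Rational(1, 67))) = Add(4, Rational(-200, 67)) = Rational(68, 67) ≈ 1.0149)
Pow(Add(Q, Pow(Pow(Add(-3, 3), 2), 2)), -1) = Pow(Add(Rational(68, 67), Pow(Pow(Add(-3, 3), 2), 2)), -1) = Pow(Add(Rational(68, 67), Pow(Pow(0, 2), 2)), -1) = Pow(Add(Rational(68, 67), Pow(0, 2)), -1) = Pow(Add(Rational(68, 67), 0), -1) = Pow(Rational(68, 67), -1) = Rational(67, 68)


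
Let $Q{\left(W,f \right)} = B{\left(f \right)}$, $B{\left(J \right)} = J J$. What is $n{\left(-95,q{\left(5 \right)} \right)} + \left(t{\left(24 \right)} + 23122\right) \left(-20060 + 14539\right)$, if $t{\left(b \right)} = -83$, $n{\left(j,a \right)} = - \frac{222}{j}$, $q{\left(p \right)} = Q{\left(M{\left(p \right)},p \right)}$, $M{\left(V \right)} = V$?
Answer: $- \frac{12083840083}{95} \approx -1.272 \cdot 10^{8}$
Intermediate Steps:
$B{\left(J \right)} = J^{2}$
$Q{\left(W,f \right)} = f^{2}$
$q{\left(p \right)} = p^{2}$
$n{\left(-95,q{\left(5 \right)} \right)} + \left(t{\left(24 \right)} + 23122\right) \left(-20060 + 14539\right) = - \frac{222}{-95} + \left(-83 + 23122\right) \left(-20060 + 14539\right) = \left(-222\right) \left(- \frac{1}{95}\right) + 23039 \left(-5521\right) = \frac{222}{95} - 127198319 = - \frac{12083840083}{95}$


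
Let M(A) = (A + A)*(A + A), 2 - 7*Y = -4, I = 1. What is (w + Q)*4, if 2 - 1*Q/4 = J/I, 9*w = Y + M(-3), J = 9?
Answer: -2008/21 ≈ -95.619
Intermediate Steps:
Y = 6/7 (Y = 2/7 - ⅐*(-4) = 2/7 + 4/7 = 6/7 ≈ 0.85714)
M(A) = 4*A² (M(A) = (2*A)*(2*A) = 4*A²)
w = 86/21 (w = (6/7 + 4*(-3)²)/9 = (6/7 + 4*9)/9 = (6/7 + 36)/9 = (⅑)*(258/7) = 86/21 ≈ 4.0952)
Q = -28 (Q = 8 - 36/1 = 8 - 36 = -28)
(w + Q)*4 = (86/21 - 28)*4 = -502/21*4 = -2008/21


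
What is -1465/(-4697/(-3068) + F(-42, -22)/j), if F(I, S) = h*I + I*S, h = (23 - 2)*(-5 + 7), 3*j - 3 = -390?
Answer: -193268660/1061011 ≈ -182.16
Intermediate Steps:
j = -129 (j = 1 + (⅓)*(-390) = 1 - 130 = -129)
h = 42 (h = 21*2 = 42)
F(I, S) = 42*I + I*S
-1465/(-4697/(-3068) + F(-42, -22)/j) = -1465/(-4697/(-3068) - 42*(42 - 22)/(-129)) = -1465/(-4697*(-1/3068) - 42*20*(-1/129)) = -1465/(4697/3068 - 840*(-1/129)) = -1465/(4697/3068 + 280/43) = -1465/1061011/131924 = -1465*131924/1061011 = -193268660/1061011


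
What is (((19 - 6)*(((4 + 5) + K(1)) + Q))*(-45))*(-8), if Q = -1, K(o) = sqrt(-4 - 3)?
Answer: 37440 + 4680*I*sqrt(7) ≈ 37440.0 + 12382.0*I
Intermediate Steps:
K(o) = I*sqrt(7) (K(o) = sqrt(-7) = I*sqrt(7))
(((19 - 6)*(((4 + 5) + K(1)) + Q))*(-45))*(-8) = (((19 - 6)*(((4 + 5) + I*sqrt(7)) - 1))*(-45))*(-8) = ((13*((9 + I*sqrt(7)) - 1))*(-45))*(-8) = ((13*(8 + I*sqrt(7)))*(-45))*(-8) = ((104 + 13*I*sqrt(7))*(-45))*(-8) = (-4680 - 585*I*sqrt(7))*(-8) = 37440 + 4680*I*sqrt(7)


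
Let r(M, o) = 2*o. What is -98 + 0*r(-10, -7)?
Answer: -98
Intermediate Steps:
-98 + 0*r(-10, -7) = -98 + 0*(2*(-7)) = -98 + 0*(-14) = -98 + 0 = -98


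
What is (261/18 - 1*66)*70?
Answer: -3605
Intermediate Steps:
(261/18 - 1*66)*70 = (261*(1/18) - 66)*70 = (29/2 - 66)*70 = -103/2*70 = -3605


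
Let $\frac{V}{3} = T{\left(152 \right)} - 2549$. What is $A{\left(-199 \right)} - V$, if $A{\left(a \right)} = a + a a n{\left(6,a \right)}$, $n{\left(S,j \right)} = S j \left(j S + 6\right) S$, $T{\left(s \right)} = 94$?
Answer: $337037465198$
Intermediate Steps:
$n{\left(S,j \right)} = j S^{2} \left(6 + S j\right)$ ($n{\left(S,j \right)} = S j \left(S j + 6\right) S = S j \left(6 + S j\right) S = j S^{2} \left(6 + S j\right)$)
$V = -7365$ ($V = 3 \left(94 - 2549\right) = 3 \left(-2455\right) = -7365$)
$A{\left(a \right)} = a + 36 a^{3} \left(6 + 6 a\right)$ ($A{\left(a \right)} = a + a a a 6^{2} \left(6 + 6 a\right) = a + a^{2} a 36 \left(6 + 6 a\right) = a + a^{2} \cdot 36 a \left(6 + 6 a\right) = a + 36 a^{3} \left(6 + 6 a\right)$)
$A{\left(-199 \right)} - V = - 199 \left(1 + 216 \left(-199\right)^{2} \left(1 - 199\right)\right) - -7365 = - 199 \left(1 + 216 \cdot 39601 \left(-198\right)\right) + 7365 = - 199 \left(1 - 1693655568\right) + 7365 = \left(-199\right) \left(-1693655567\right) + 7365 = 337037457833 + 7365 = 337037465198$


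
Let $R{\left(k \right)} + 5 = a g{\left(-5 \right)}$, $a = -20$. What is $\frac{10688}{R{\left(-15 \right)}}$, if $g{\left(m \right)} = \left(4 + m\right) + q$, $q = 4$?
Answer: $- \frac{10688}{65} \approx -164.43$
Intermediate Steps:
$g{\left(m \right)} = 8 + m$ ($g{\left(m \right)} = \left(4 + m\right) + 4 = 8 + m$)
$R{\left(k \right)} = -65$ ($R{\left(k \right)} = -5 - 20 \left(8 - 5\right) = -5 - 60 = -65$)
$\frac{10688}{R{\left(-15 \right)}} = \frac{10688}{-65} = 10688 \left(- \frac{1}{65}\right) = - \frac{10688}{65}$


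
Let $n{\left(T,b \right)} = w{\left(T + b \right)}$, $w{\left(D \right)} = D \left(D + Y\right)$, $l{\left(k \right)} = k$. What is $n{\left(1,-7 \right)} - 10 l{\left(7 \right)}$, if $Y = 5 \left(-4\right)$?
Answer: $86$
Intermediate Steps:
$Y = -20$
$w{\left(D \right)} = D \left(-20 + D\right)$ ($w{\left(D \right)} = D \left(D - 20\right) = D \left(-20 + D\right)$)
$n{\left(T,b \right)} = \left(T + b\right) \left(-20 + T + b\right)$ ($n{\left(T,b \right)} = \left(T + b\right) \left(-20 + \left(T + b\right)\right) = \left(T + b\right) \left(-20 + T + b\right)$)
$n{\left(1,-7 \right)} - 10 l{\left(7 \right)} = \left(1 - 7\right) \left(-20 + 1 - 7\right) - 70 = \left(-6\right) \left(-26\right) - 70 = 156 - 70 = 86$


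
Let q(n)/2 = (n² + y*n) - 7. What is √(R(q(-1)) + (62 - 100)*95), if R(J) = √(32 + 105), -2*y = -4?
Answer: √(-3610 + √137) ≈ 59.986*I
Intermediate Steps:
y = 2 (y = -½*(-4) = 2)
q(n) = -14 + 2*n² + 4*n (q(n) = 2*((n² + 2*n) - 7) = 2*(-7 + n² + 2*n) = -14 + 2*n² + 4*n)
R(J) = √137
√(R(q(-1)) + (62 - 100)*95) = √(√137 + (62 - 100)*95) = √(√137 - 38*95) = √(√137 - 3610) = √(-3610 + √137)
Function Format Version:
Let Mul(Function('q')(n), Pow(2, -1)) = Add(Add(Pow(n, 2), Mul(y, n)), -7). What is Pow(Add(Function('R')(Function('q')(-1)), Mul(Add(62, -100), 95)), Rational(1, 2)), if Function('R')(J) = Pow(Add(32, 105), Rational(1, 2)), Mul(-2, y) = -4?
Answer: Pow(Add(-3610, Pow(137, Rational(1, 2))), Rational(1, 2)) ≈ Mul(59.986, I)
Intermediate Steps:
y = 2 (y = Mul(Rational(-1, 2), -4) = 2)
Function('q')(n) = Add(-14, Mul(2, Pow(n, 2)), Mul(4, n)) (Function('q')(n) = Mul(2, Add(Add(Pow(n, 2), Mul(2, n)), -7)) = Mul(2, Add(-7, Pow(n, 2), Mul(2, n))) = Add(-14, Mul(2, Pow(n, 2)), Mul(4, n)))
Function('R')(J) = Pow(137, Rational(1, 2))
Pow(Add(Function('R')(Function('q')(-1)), Mul(Add(62, -100), 95)), Rational(1, 2)) = Pow(Add(Pow(137, Rational(1, 2)), Mul(Add(62, -100), 95)), Rational(1, 2)) = Pow(Add(Pow(137, Rational(1, 2)), Mul(-38, 95)), Rational(1, 2)) = Pow(Add(Pow(137, Rational(1, 2)), -3610), Rational(1, 2)) = Pow(Add(-3610, Pow(137, Rational(1, 2))), Rational(1, 2))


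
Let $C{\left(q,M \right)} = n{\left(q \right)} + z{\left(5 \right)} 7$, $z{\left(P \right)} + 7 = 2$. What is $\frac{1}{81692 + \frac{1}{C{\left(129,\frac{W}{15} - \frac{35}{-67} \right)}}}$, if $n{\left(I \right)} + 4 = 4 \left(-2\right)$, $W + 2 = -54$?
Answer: $\frac{47}{3839523} \approx 1.2241 \cdot 10^{-5}$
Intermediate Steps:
$W = -56$ ($W = -2 - 54 = -56$)
$z{\left(P \right)} = -5$ ($z{\left(P \right)} = -7 + 2 = -5$)
$n{\left(I \right)} = -12$ ($n{\left(I \right)} = -4 + 4 \left(-2\right) = -4 - 8 = -12$)
$C{\left(q,M \right)} = -47$ ($C{\left(q,M \right)} = -12 - 35 = -47$)
$\frac{1}{81692 + \frac{1}{C{\left(129,\frac{W}{15} - \frac{35}{-67} \right)}}} = \frac{1}{81692 + \frac{1}{-47}} = \frac{1}{81692 - \frac{1}{47}} = \frac{1}{\frac{3839523}{47}} = \frac{47}{3839523}$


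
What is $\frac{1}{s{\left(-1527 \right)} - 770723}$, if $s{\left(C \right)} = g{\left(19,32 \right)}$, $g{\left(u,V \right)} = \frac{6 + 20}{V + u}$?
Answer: $- \frac{51}{39306847} \approx -1.2975 \cdot 10^{-6}$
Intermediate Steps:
$g{\left(u,V \right)} = \frac{26}{V + u}$
$s{\left(C \right)} = \frac{26}{51}$ ($s{\left(C \right)} = \frac{26}{32 + 19} = \frac{26}{51}$)
$\frac{1}{s{\left(-1527 \right)} - 770723} = \frac{1}{\frac{26}{51} - 770723} = \frac{1}{- \frac{39306847}{51}} = - \frac{51}{39306847}$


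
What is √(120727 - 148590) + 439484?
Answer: 439484 + I*√27863 ≈ 4.3948e+5 + 166.92*I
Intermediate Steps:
√(120727 - 148590) + 439484 = √(-27863) + 439484 = I*√27863 + 439484 = 439484 + I*√27863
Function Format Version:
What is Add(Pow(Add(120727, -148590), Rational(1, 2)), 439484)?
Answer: Add(439484, Mul(I, Pow(27863, Rational(1, 2)))) ≈ Add(4.3948e+5, Mul(166.92, I))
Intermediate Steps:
Add(Pow(Add(120727, -148590), Rational(1, 2)), 439484) = Add(Pow(-27863, Rational(1, 2)), 439484) = Add(Mul(I, Pow(27863, Rational(1, 2))), 439484) = Add(439484, Mul(I, Pow(27863, Rational(1, 2))))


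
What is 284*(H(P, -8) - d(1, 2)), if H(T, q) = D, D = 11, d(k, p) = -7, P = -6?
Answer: 5112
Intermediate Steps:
H(T, q) = 11
284*(H(P, -8) - d(1, 2)) = 284*(11 - 1*(-7)) = 284*(11 + 7) = 284*18 = 5112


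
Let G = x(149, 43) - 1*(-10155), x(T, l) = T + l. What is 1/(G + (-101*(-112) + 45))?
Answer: 1/21704 ≈ 4.6074e-5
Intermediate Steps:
G = 10347 (G = (149 + 43) - 1*(-10155) = 192 + 10155 = 10347)
1/(G + (-101*(-112) + 45)) = 1/(10347 + (-101*(-112) + 45)) = 1/(10347 + (11312 + 45)) = 1/(10347 + 11357) = 1/21704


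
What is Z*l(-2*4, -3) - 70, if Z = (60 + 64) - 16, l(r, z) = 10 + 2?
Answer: 1226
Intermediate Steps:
l(r, z) = 12
Z = 108 (Z = 124 - 16 = 108)
Z*l(-2*4, -3) - 70 = 108*12 - 70 = 1296 - 70 = 1226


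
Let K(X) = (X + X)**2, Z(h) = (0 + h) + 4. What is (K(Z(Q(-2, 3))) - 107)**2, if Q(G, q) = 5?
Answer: 47089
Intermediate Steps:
Z(h) = 4 + h (Z(h) = h + 4 = 4 + h)
K(X) = 4*X**2 (K(X) = (2*X)**2 = 4*X**2)
(K(Z(Q(-2, 3))) - 107)**2 = (4*(4 + 5)**2 - 107)**2 = (4*9**2 - 107)**2 = (4*81 - 107)**2 = (324 - 107)**2 = 217**2 = 47089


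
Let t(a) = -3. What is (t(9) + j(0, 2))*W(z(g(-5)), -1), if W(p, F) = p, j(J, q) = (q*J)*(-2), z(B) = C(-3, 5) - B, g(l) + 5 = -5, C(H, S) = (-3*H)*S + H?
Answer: -156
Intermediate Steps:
C(H, S) = H - 3*H*S (C(H, S) = -3*H*S + H = H - 3*H*S)
g(l) = -10 (g(l) = -5 - 5 = -10)
z(B) = 42 - B (z(B) = -3*(1 - 3*5) - B = -3*(1 - 15) - B = -3*(-14) - B = 42 - B)
j(J, q) = -2*J*q (j(J, q) = (J*q)*(-2) = -2*J*q)
(t(9) + j(0, 2))*W(z(g(-5)), -1) = (-3 - 2*0*2)*(42 - 1*(-10)) = (-3 + 0)*(42 + 10) = -3*52 = -156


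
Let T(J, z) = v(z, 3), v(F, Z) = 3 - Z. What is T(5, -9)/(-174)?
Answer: 0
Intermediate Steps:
T(J, z) = 0 (T(J, z) = 3 - 1*3 = 3 - 3 = 0)
T(5, -9)/(-174) = 0/(-174) = 0*(-1/174) = 0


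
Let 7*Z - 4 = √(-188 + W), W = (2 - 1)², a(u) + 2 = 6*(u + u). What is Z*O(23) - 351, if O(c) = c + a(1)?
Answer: -2325/7 + 33*I*√187/7 ≈ -332.14 + 64.467*I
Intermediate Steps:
a(u) = -2 + 12*u (a(u) = -2 + 6*(u + u) = -2 + 6*(2*u) = -2 + 12*u)
W = 1 (W = 1² = 1)
O(c) = 10 + c (O(c) = c + (-2 + 12*1) = c + (-2 + 12) = c + 10 = 10 + c)
Z = 4/7 + I*√187/7 (Z = 4/7 + √(-188 + 1)/7 = 4/7 + √(-187)/7 = 4/7 + (I*√187)/7 = 4/7 + I*√187/7 ≈ 0.57143 + 1.9535*I)
Z*O(23) - 351 = (4/7 + I*√187/7)*(10 + 23) - 351 = (4/7 + I*√187/7)*33 - 351 = (132/7 + 33*I*√187/7) - 351 = -2325/7 + 33*I*√187/7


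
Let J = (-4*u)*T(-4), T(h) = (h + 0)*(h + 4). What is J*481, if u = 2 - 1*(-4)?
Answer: 0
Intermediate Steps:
u = 6 (u = 2 + 4 = 6)
T(h) = h*(4 + h)
J = 0 (J = (-4*6)*(-4*(4 - 4)) = -(-96)*0 = -24*0 = 0)
J*481 = 0*481 = 0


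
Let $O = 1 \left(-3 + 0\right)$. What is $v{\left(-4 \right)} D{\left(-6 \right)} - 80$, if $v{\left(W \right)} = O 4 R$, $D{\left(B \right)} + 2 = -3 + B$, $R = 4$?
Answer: $448$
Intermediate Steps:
$O = -3$ ($O = 1 \left(-3\right) = -3$)
$D{\left(B \right)} = -5 + B$ ($D{\left(B \right)} = -2 + \left(-3 + B\right) = -5 + B$)
$v{\left(W \right)} = -48$ ($v{\left(W \right)} = \left(-3\right) 4 \cdot 4 = \left(-12\right) 4 = -48$)
$v{\left(-4 \right)} D{\left(-6 \right)} - 80 = - 48 \left(-5 - 6\right) - 80 = \left(-48\right) \left(-11\right) - 80 = 528 - 80 = 448$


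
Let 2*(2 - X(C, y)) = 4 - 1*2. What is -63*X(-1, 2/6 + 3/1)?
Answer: -63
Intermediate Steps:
X(C, y) = 1 (X(C, y) = 2 - (4 - 1*2)/2 = 2 - (4 - 2)/2 = 2 - 1/2*2 = 2 - 1 = 1)
-63*X(-1, 2/6 + 3/1) = -63*1 = -63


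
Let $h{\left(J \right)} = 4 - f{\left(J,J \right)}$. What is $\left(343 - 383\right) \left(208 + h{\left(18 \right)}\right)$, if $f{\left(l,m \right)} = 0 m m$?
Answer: $-8480$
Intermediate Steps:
$f{\left(l,m \right)} = 0$ ($f{\left(l,m \right)} = 0 m = 0$)
$h{\left(J \right)} = 4$ ($h{\left(J \right)} = 4 - 0 = 4 + 0 = 4$)
$\left(343 - 383\right) \left(208 + h{\left(18 \right)}\right) = \left(343 - 383\right) \left(208 + 4\right) = \left(-40\right) 212 = -8480$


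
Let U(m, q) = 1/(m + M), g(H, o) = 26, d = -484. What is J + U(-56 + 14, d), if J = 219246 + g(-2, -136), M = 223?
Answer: 39688233/181 ≈ 2.1927e+5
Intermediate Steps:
U(m, q) = 1/(223 + m) (U(m, q) = 1/(m + 223) = 1/(223 + m))
J = 219272 (J = 219246 + 26 = 219272)
J + U(-56 + 14, d) = 219272 + 1/(223 + (-56 + 14)) = 219272 + 1/(223 - 42) = 219272 + 1/181 = 39688233/181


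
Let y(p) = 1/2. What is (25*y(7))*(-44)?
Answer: -550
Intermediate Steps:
y(p) = 1/2
(25*y(7))*(-44) = (25*(1/2))*(-44) = (25/2)*(-44) = -550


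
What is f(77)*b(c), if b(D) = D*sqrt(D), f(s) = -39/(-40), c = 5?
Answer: 39*sqrt(5)/8 ≈ 10.901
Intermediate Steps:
f(s) = 39/40 (f(s) = -39*(-1/40) = 39/40)
b(D) = D**(3/2)
f(77)*b(c) = 39*5**(3/2)/40 = 39*(5*sqrt(5))/40 = 39*sqrt(5)/8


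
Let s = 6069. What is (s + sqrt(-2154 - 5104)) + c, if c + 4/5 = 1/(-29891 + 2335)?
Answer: 836076591/137780 + I*sqrt(7258) ≈ 6068.2 + 85.194*I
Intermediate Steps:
c = -110229/137780 (c = -4/5 + 1/(-29891 + 2335) = -4/5 + 1/(-27556) = -4/5 - 1/27556 = -110229/137780 ≈ -0.80004)
(s + sqrt(-2154 - 5104)) + c = (6069 + sqrt(-2154 - 5104)) - 110229/137780 = (6069 + sqrt(-7258)) - 110229/137780 = (6069 + I*sqrt(7258)) - 110229/137780 = 836076591/137780 + I*sqrt(7258)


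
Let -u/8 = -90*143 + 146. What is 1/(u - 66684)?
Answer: 1/35108 ≈ 2.8484e-5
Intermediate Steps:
u = 101792 (u = -8*(-90*143 + 146) = -8*(-12870 + 146) = -8*(-12724) = 101792)
1/(u - 66684) = 1/(101792 - 66684) = 1/35108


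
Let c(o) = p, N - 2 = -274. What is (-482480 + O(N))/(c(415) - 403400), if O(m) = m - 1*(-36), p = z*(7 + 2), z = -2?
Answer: 241358/201709 ≈ 1.1966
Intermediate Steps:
N = -272 (N = 2 - 274 = -272)
p = -18 (p = -2*(7 + 2) = -2*9 = -18)
c(o) = -18
O(m) = 36 + m (O(m) = m + 36 = 36 + m)
(-482480 + O(N))/(c(415) - 403400) = (-482480 + (36 - 272))/(-18 - 403400) = (-482480 - 236)/(-403418) = -482716*(-1/403418) = 241358/201709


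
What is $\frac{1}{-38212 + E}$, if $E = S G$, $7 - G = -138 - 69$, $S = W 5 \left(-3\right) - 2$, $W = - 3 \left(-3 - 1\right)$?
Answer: $- \frac{1}{77160} \approx -1.296 \cdot 10^{-5}$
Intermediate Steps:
$W = 12$ ($W = \left(-3\right) \left(-4\right) = 12$)
$S = -182$ ($S = 12 \cdot 5 \left(-3\right) - 2 = 12 \left(-15\right) - 2 = -180 - 2 = -182$)
$G = 214$ ($G = 7 - \left(-138 - 69\right) = 7 - -207 = 7 + 207 = 214$)
$E = -38948$ ($E = \left(-182\right) 214 = -38948$)
$\frac{1}{-38212 + E} = \frac{1}{-38212 - 38948} = \frac{1}{-77160} = - \frac{1}{77160}$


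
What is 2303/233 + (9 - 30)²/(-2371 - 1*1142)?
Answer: 2662562/272843 ≈ 9.7586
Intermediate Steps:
2303/233 + (9 - 30)²/(-2371 - 1*1142) = 2303*(1/233) + (-21)²/(-2371 - 1142) = 2303/233 + 441/(-3513) = 2303/233 + 441*(-1/3513) = 2303/233 - 147/1171 = 2662562/272843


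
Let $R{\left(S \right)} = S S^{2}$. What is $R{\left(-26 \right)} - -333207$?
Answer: $315631$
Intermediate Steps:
$R{\left(S \right)} = S^{3}$
$R{\left(-26 \right)} - -333207 = \left(-26\right)^{3} - -333207 = -17576 + 333207 = 315631$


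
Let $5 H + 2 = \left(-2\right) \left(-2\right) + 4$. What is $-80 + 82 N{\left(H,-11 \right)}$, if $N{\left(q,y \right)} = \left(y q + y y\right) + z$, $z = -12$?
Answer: $\frac{38878}{5} \approx 7775.6$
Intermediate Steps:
$H = \frac{6}{5}$ ($H = - \frac{2}{5} + \frac{\left(-2\right) \left(-2\right) + 4}{5} = - \frac{2}{5} + \frac{4 + 4}{5} = - \frac{2}{5} + \frac{1}{5} \cdot 8 = - \frac{2}{5} + \frac{8}{5} = \frac{6}{5} \approx 1.2$)
$N{\left(q,y \right)} = -12 + y^{2} + q y$ ($N{\left(q,y \right)} = \left(y q + y y\right) - 12 = \left(q y + y^{2}\right) - 12 = \left(y^{2} + q y\right) - 12 = -12 + y^{2} + q y$)
$-80 + 82 N{\left(H,-11 \right)} = -80 + 82 \left(-12 + \left(-11\right)^{2} + \frac{6}{5} \left(-11\right)\right) = -80 + 82 \left(-12 + 121 - \frac{66}{5}\right) = -80 + 82 \cdot \frac{479}{5} = -80 + \frac{39278}{5} = \frac{38878}{5}$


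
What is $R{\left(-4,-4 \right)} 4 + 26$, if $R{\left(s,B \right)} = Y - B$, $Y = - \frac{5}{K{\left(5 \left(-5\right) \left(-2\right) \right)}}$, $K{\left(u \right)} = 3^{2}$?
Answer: $\frac{358}{9} \approx 39.778$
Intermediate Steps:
$K{\left(u \right)} = 9$
$Y = - \frac{5}{9} \approx -0.55556$
$R{\left(s,B \right)} = - \frac{5}{9} - B$
$R{\left(-4,-4 \right)} 4 + 26 = \left(- \frac{5}{9} - -4\right) 4 + 26 = \left(- \frac{5}{9} + 4\right) 4 + 26 = \frac{31}{9} \cdot 4 + 26 = \frac{124}{9} + 26 = \frac{358}{9}$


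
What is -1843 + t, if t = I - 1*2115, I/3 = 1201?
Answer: -355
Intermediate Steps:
I = 3603 (I = 3*1201 = 3603)
t = 1488 (t = 3603 - 1*2115 = 3603 - 2115 = 1488)
-1843 + t = -1843 + 1488 = -355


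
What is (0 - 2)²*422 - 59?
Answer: 1629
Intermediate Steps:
(0 - 2)²*422 - 59 = (-2)²*422 - 59 = 4*422 - 59 = 1688 - 59 = 1629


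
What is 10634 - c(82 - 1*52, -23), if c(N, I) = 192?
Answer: 10442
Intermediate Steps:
10634 - c(82 - 1*52, -23) = 10634 - 1*192 = 10634 - 192 = 10442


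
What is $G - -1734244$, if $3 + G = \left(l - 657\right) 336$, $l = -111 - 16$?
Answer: $1470817$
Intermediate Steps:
$l = -127$
$G = -263427$ ($G = -3 + \left(-127 - 657\right) 336 = -3 - 263424 = -263427$)
$G - -1734244 = -263427 - -1734244 = -263427 + 1734244 = 1470817$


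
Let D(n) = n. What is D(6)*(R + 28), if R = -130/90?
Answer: 478/3 ≈ 159.33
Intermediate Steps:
R = -13/9 (R = -130*1/90 = -13/9 ≈ -1.4444)
D(6)*(R + 28) = 6*(-13/9 + 28) = 6*(239/9) = 478/3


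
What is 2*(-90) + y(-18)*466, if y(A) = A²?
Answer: 150804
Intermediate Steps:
2*(-90) + y(-18)*466 = 2*(-90) + (-18)²*466 = -180 + 324*466 = -180 + 150984 = 150804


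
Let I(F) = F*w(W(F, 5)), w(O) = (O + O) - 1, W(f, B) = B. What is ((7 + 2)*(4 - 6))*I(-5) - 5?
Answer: 805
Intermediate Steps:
w(O) = -1 + 2*O (w(O) = 2*O - 1 = -1 + 2*O)
I(F) = 9*F (I(F) = F*(-1 + 2*5) = F*(-1 + 10) = F*9 = 9*F)
((7 + 2)*(4 - 6))*I(-5) - 5 = ((7 + 2)*(4 - 6))*(9*(-5)) - 5 = (9*(-2))*(-45) - 5 = -18*(-45) - 5 = 810 - 5 = 805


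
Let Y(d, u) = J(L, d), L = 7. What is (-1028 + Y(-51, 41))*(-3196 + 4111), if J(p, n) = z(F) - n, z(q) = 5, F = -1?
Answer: -889380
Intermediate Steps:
J(p, n) = 5 - n
Y(d, u) = 5 - d
(-1028 + Y(-51, 41))*(-3196 + 4111) = (-1028 + (5 - 1*(-51)))*(-3196 + 4111) = (-1028 + (5 + 51))*915 = (-1028 + 56)*915 = -972*915 = -889380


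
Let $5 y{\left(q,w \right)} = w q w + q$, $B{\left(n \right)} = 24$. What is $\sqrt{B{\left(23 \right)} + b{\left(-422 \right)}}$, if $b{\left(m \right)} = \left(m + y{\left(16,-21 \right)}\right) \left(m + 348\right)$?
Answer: $\frac{26 i \sqrt{2715}}{5} \approx 270.95 i$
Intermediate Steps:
$y{\left(q,w \right)} = \frac{q}{5} + \frac{q w^{2}}{5}$ ($y{\left(q,w \right)} = \frac{w q w + q}{5} = \frac{q w w + q}{5} = \frac{q w^{2} + q}{5} = \frac{q + q w^{2}}{5} = \frac{q}{5} + \frac{q w^{2}}{5}$)
$b{\left(m \right)} = \left(348 + m\right) \left(\frac{7072}{5} + m\right)$ ($b{\left(m \right)} = \left(m + \frac{1}{5} \cdot 16 \left(1 + \left(-21\right)^{2}\right)\right) \left(m + 348\right) = \left(m + \frac{1}{5} \cdot 16 \left(1 + 441\right)\right) \left(348 + m\right) = \left(m + \frac{1}{5} \cdot 16 \cdot 442\right) \left(348 + m\right) = \left(m + \frac{7072}{5}\right) \left(348 + m\right) = \left(\frac{7072}{5} + m\right) \left(348 + m\right) = \left(348 + m\right) \left(\frac{7072}{5} + m\right)$)
$\sqrt{B{\left(23 \right)} + b{\left(-422 \right)}} = \sqrt{24 + \left(\frac{2461056}{5} + \left(-422\right)^{2} + \frac{8812}{5} \left(-422\right)\right)} = \sqrt{24 + \left(\frac{2461056}{5} + 178084 - \frac{3718664}{5}\right)} = \sqrt{24 - \frac{367188}{5}} = \sqrt{- \frac{367068}{5}} = \frac{26 i \sqrt{2715}}{5}$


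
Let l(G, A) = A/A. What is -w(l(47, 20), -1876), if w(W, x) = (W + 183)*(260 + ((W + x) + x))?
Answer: 642344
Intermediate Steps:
l(G, A) = 1
w(W, x) = (183 + W)*(260 + W + 2*x) (w(W, x) = (183 + W)*(260 + (W + 2*x)) = (183 + W)*(260 + W + 2*x))
-w(l(47, 20), -1876) = -(47580 + 1² + 366*(-1876) + 443*1 + 2*1*(-1876)) = -(47580 + 1 - 686616 + 443 - 3752) = -1*(-642344) = 642344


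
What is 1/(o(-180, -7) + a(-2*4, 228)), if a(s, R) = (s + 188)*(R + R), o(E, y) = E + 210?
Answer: 1/82110 ≈ 1.2179e-5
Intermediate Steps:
o(E, y) = 210 + E
a(s, R) = 2*R*(188 + s) (a(s, R) = (188 + s)*(2*R) = 2*R*(188 + s))
1/(o(-180, -7) + a(-2*4, 228)) = 1/((210 - 180) + 2*228*(188 - 2*4)) = 1/(30 + 2*228*(188 - 8)) = 1/(30 + 2*228*180) = 1/(30 + 82080) = 1/82110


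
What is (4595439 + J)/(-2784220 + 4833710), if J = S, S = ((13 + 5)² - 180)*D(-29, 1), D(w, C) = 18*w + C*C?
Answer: 904083/409898 ≈ 2.2056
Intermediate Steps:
D(w, C) = C² + 18*w (D(w, C) = 18*w + C² = C² + 18*w)
S = -75024 (S = ((13 + 5)² - 180)*(1² + 18*(-29)) = (18² - 180)*(1 - 522) = (324 - 180)*(-521) = 144*(-521) = -75024)
J = -75024
(4595439 + J)/(-2784220 + 4833710) = (4595439 - 75024)/(-2784220 + 4833710) = 4520415/2049490 = 4520415*(1/2049490) = 904083/409898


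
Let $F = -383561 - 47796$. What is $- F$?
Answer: $431357$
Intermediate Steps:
$F = -431357$ ($F = -383561 - 47796 = -431357$)
$- F = \left(-1\right) \left(-431357\right) = 431357$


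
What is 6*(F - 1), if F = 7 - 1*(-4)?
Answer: 60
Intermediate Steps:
F = 11 (F = 7 + 4 = 11)
6*(F - 1) = 6*(11 - 1) = 6*10 = 60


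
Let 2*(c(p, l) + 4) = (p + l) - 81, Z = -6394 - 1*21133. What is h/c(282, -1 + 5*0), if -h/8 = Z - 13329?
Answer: 10214/3 ≈ 3404.7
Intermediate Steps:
Z = -27527 (Z = -6394 - 21133 = -27527)
c(p, l) = -89/2 + l/2 + p/2 (c(p, l) = -4 + ((p + l) - 81)/2 = -4 + ((l + p) - 81)/2 = -4 + (-81 + l + p)/2 = -4 + (-81/2 + l/2 + p/2) = -89/2 + l/2 + p/2)
h = 326848 (h = -8*(-27527 - 13329) = -8*(-40856) = 326848)
h/c(282, -1 + 5*0) = 326848/(-89/2 + (-1 + 5*0)/2 + (½)*282) = 326848/(-89/2 + (-1 + 0)/2 + 141) = 326848/(-89/2 + (½)*(-1) + 141) = 326848/(-89/2 - ½ + 141) = 326848/96 = 326848*(1/96) = 10214/3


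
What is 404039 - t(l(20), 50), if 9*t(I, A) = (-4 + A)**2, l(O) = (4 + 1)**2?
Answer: 3634235/9 ≈ 4.0380e+5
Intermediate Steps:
l(O) = 25 (l(O) = 5**2 = 25)
t(I, A) = (-4 + A)**2/9
404039 - t(l(20), 50) = 404039 - (-4 + 50)**2/9 = 404039 - 46**2/9 = 404039 - 2116/9 = 3634235/9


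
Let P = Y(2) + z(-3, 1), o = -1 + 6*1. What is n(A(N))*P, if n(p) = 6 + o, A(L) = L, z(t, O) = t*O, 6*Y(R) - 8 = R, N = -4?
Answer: -44/3 ≈ -14.667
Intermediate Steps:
Y(R) = 4/3 + R/6
z(t, O) = O*t
o = 5 (o = -1 + 6 = 5)
n(p) = 11 (n(p) = 6 + 5 = 11)
P = -4/3 (P = (4/3 + (⅙)*2) + 1*(-3) = (4/3 + ⅓) - 3 = 5/3 - 3 = -4/3 ≈ -1.3333)
n(A(N))*P = 11*(-4/3) = -44/3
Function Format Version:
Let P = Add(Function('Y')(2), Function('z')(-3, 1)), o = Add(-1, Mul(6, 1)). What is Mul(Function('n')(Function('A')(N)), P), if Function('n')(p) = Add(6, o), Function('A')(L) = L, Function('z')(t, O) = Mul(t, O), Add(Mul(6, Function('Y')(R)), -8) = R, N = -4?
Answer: Rational(-44, 3) ≈ -14.667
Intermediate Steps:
Function('Y')(R) = Add(Rational(4, 3), Mul(Rational(1, 6), R))
Function('z')(t, O) = Mul(O, t)
o = 5 (o = Add(-1, 6) = 5)
Function('n')(p) = 11 (Function('n')(p) = Add(6, 5) = 11)
P = Rational(-4, 3) (P = Add(Add(Rational(4, 3), Mul(Rational(1, 6), 2)), Mul(1, -3)) = Add(Add(Rational(4, 3), Rational(1, 3)), -3) = Add(Rational(5, 3), -3) = Rational(-4, 3) ≈ -1.3333)
Mul(Function('n')(Function('A')(N)), P) = Mul(11, Rational(-4, 3)) = Rational(-44, 3)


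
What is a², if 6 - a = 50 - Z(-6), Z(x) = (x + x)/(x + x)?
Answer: 1849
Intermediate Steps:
Z(x) = 1 (Z(x) = (2*x)/((2*x)) = (2*x)*(1/(2*x)) = 1)
a = -43 (a = 6 - (50 - 1*1) = 6 - (50 - 1) = 6 - 1*49 = 6 - 49 = -43)
a² = (-43)² = 1849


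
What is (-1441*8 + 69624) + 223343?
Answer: 281439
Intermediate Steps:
(-1441*8 + 69624) + 223343 = (-11528 + 69624) + 223343 = 58096 + 223343 = 281439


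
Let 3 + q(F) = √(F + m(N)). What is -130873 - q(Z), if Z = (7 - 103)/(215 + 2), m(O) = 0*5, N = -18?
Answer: -130870 - 4*I*√1302/217 ≈ -1.3087e+5 - 0.66513*I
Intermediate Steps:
m(O) = 0
Z = -96/217 ≈ -0.44240
q(F) = -3 + √F (q(F) = -3 + √(F + 0) = -3 + √F)
-130873 - q(Z) = -130873 - (-3 + √(-96/217)) = -130873 - (-3 + 4*I*√1302/217) = -130873 + (3 - 4*I*√1302/217) = -130870 - 4*I*√1302/217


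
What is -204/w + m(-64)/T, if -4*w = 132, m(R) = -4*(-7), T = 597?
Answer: 40904/6567 ≈ 6.2287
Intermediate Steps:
m(R) = 28
w = -33 (w = -¼*132 = -33)
-204/w + m(-64)/T = -204/(-33) + 28/597 = -204*(-1/33) + 28*(1/597) = 68/11 + 28/597 = 40904/6567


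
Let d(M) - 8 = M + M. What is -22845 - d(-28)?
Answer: -22797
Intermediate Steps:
d(M) = 8 + 2*M (d(M) = 8 + (M + M) = 8 + 2*M)
-22845 - d(-28) = -22845 - (8 + 2*(-28)) = -22845 - (8 - 56) = -22845 - 1*(-48) = -22845 + 48 = -22797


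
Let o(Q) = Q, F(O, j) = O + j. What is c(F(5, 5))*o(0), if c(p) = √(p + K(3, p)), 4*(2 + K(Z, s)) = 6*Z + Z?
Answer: 0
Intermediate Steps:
K(Z, s) = -2 + 7*Z/4 (K(Z, s) = -2 + (6*Z + Z)/4 = -2 + (7*Z)/4 = -2 + 7*Z/4)
c(p) = √(13/4 + p) (c(p) = √(p + (-2 + (7/4)*3)) = √(p + (-2 + 21/4)) = √(p + 13/4) = √(13/4 + p))
c(F(5, 5))*o(0) = (√(13 + 4*(5 + 5))/2)*0 = (√(13 + 4*10)/2)*0 = (√(13 + 40)/2)*0 = (√53/2)*0 = 0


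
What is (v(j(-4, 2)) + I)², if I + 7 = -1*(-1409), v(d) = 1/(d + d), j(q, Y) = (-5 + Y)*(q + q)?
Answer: 4528886209/2304 ≈ 1.9657e+6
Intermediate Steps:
j(q, Y) = 2*q*(-5 + Y) (j(q, Y) = (-5 + Y)*(2*q) = 2*q*(-5 + Y))
v(d) = 1/(2*d)
I = 1402 (I = -7 - 1*(-1409) = -7 + 1409 = 1402)
(v(j(-4, 2)) + I)² = (1/(2*((2*(-4)*(-5 + 2)))) + 1402)² = (1/(2*((2*(-4)*(-3)))) + 1402)² = ((½)/24 + 1402)² = ((½)*(1/24) + 1402)² = (1/48 + 1402)² = (67297/48)² = 4528886209/2304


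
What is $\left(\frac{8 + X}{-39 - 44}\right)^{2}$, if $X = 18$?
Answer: $\frac{676}{6889} \approx 0.098127$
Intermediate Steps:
$\left(\frac{8 + X}{-39 - 44}\right)^{2} = \left(\frac{8 + 18}{-39 - 44}\right)^{2} = \left(\frac{26}{-83}\right)^{2} = \left(26 \left(- \frac{1}{83}\right)\right)^{2} = \left(- \frac{26}{83}\right)^{2} = \frac{676}{6889}$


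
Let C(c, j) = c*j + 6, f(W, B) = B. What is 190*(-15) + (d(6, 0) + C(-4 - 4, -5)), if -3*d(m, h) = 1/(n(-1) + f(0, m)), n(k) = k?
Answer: -42061/15 ≈ -2804.1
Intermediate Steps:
C(c, j) = 6 + c*j
d(m, h) = -1/(3*(-1 + m))
190*(-15) + (d(6, 0) + C(-4 - 4, -5)) = 190*(-15) + (-1/(-3 + 3*6) + (6 + (-4 - 4)*(-5))) = -2850 + (-1/(-3 + 18) + (6 - 8*(-5))) = -2850 + (-1/15 + (6 + 40)) = -2850 + (-1*1/15 + 46) = -2850 + (-1/15 + 46) = -2850 + 689/15 = -42061/15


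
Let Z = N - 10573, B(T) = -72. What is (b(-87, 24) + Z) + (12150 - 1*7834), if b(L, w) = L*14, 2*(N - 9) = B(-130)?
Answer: -7502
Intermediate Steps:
N = -27 (N = 9 + (½)*(-72) = 9 - 36 = -27)
Z = -10600 (Z = -27 - 10573 = -10600)
b(L, w) = 14*L
(b(-87, 24) + Z) + (12150 - 1*7834) = (14*(-87) - 10600) + (12150 - 1*7834) = (-1218 - 10600) + (12150 - 7834) = -11818 + 4316 = -7502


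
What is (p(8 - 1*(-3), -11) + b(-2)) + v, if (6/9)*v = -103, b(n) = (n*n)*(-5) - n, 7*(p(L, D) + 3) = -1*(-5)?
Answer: -2447/14 ≈ -174.79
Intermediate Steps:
p(L, D) = -16/7 (p(L, D) = -3 + (-1*(-5))/7 = -3 + (⅐)*5 = -3 + 5/7 = -16/7)
b(n) = -n - 5*n² (b(n) = n²*(-5) - n = -5*n² - n = -n - 5*n²)
v = -309/2 (v = (3/2)*(-103) = -309/2 ≈ -154.50)
(p(8 - 1*(-3), -11) + b(-2)) + v = (-16/7 - 1*(-2)*(1 + 5*(-2))) - 309/2 = (-16/7 - 1*(-2)*(1 - 10)) - 309/2 = (-16/7 - 1*(-2)*(-9)) - 309/2 = (-16/7 - 18) - 309/2 = -142/7 - 309/2 = -2447/14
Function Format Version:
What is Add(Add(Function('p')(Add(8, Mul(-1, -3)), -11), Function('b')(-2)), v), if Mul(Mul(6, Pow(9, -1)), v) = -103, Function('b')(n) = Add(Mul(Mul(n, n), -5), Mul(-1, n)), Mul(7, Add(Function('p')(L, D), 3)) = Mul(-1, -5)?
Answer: Rational(-2447, 14) ≈ -174.79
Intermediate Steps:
Function('p')(L, D) = Rational(-16, 7) (Function('p')(L, D) = Add(-3, Mul(Rational(1, 7), Mul(-1, -5))) = Add(-3, Mul(Rational(1, 7), 5)) = Add(-3, Rational(5, 7)) = Rational(-16, 7))
Function('b')(n) = Add(Mul(-1, n), Mul(-5, Pow(n, 2))) (Function('b')(n) = Add(Mul(Pow(n, 2), -5), Mul(-1, n)) = Add(Mul(-5, Pow(n, 2)), Mul(-1, n)) = Add(Mul(-1, n), Mul(-5, Pow(n, 2))))
v = Rational(-309, 2) (v = Mul(Rational(3, 2), -103) = Rational(-309, 2) ≈ -154.50)
Add(Add(Function('p')(Add(8, Mul(-1, -3)), -11), Function('b')(-2)), v) = Add(Add(Rational(-16, 7), Mul(-1, -2, Add(1, Mul(5, -2)))), Rational(-309, 2)) = Add(Add(Rational(-16, 7), Mul(-1, -2, Add(1, -10))), Rational(-309, 2)) = Add(Add(Rational(-16, 7), Mul(-1, -2, -9)), Rational(-309, 2)) = Add(Add(Rational(-16, 7), -18), Rational(-309, 2)) = Add(Rational(-142, 7), Rational(-309, 2)) = Rational(-2447, 14)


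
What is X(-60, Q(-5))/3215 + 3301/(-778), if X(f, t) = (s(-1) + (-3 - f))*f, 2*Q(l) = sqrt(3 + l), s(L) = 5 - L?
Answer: -2710711/500254 ≈ -5.4187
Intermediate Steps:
Q(l) = sqrt(3 + l)/2
X(f, t) = f*(3 - f) (X(f, t) = ((5 - 1*(-1)) + (-3 - f))*f = ((5 + 1) + (-3 - f))*f = (6 + (-3 - f))*f = (3 - f)*f = f*(3 - f))
X(-60, Q(-5))/3215 + 3301/(-778) = -60*(3 - 1*(-60))/3215 + 3301/(-778) = -60*(3 + 60)*(1/3215) + 3301*(-1/778) = -60*63*(1/3215) - 3301/778 = -3780*1/3215 - 3301/778 = -756/643 - 3301/778 = -2710711/500254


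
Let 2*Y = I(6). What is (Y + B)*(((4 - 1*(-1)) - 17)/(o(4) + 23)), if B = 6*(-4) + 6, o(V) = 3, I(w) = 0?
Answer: 108/13 ≈ 8.3077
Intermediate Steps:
B = -18 (B = -24 + 6 = -18)
Y = 0 (Y = (½)*0 = 0)
(Y + B)*(((4 - 1*(-1)) - 17)/(o(4) + 23)) = (0 - 18)*(((4 - 1*(-1)) - 17)/(3 + 23)) = -18*((4 + 1) - 17)/26 = -18*(5 - 17)/26 = -(-216)/26 = -18*(-6/13) = 108/13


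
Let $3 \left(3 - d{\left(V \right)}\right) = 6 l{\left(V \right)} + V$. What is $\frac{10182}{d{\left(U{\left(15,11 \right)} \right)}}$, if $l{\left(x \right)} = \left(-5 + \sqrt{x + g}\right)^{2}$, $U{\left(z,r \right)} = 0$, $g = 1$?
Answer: $- \frac{10182}{29} \approx -351.1$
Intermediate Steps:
$l{\left(x \right)} = \left(-5 + \sqrt{1 + x}\right)^{2}$ ($l{\left(x \right)} = \left(-5 + \sqrt{x + 1}\right)^{2} = \left(-5 + \sqrt{1 + x}\right)^{2}$)
$d{\left(V \right)} = 3 - 2 \left(-5 + \sqrt{1 + V}\right)^{2} - \frac{V}{3}$ ($d{\left(V \right)} = 3 - \frac{6 \left(-5 + \sqrt{1 + V}\right)^{2} + V}{3} = 3 - \frac{V + 6 \left(-5 + \sqrt{1 + V}\right)^{2}}{3} = 3 - \left(2 \left(-5 + \sqrt{1 + V}\right)^{2} + \frac{V}{3}\right) = 3 - 2 \left(-5 + \sqrt{1 + V}\right)^{2} - \frac{V}{3}$)
$\frac{10182}{d{\left(U{\left(15,11 \right)} \right)}} = \frac{10182}{-49 + 20 \sqrt{1 + 0} - 0} = \frac{10182}{-49 + 20 \sqrt{1} + 0} = \frac{10182}{-49 + 20 \cdot 1 + 0} = \frac{10182}{-49 + 20 + 0} = \frac{10182}{-29} = 10182 \left(- \frac{1}{29}\right) = - \frac{10182}{29}$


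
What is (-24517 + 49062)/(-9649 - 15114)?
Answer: -24545/24763 ≈ -0.99120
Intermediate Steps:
(-24517 + 49062)/(-9649 - 15114) = 24545/(-24763) = 24545*(-1/24763) = -24545/24763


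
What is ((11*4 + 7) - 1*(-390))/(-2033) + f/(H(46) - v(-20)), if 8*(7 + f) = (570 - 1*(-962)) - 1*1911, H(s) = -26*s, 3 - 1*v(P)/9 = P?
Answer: -4065429/22818392 ≈ -0.17816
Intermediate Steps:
v(P) = 27 - 9*P
f = -435/8 (f = -7 + ((570 - 1*(-962)) - 1*1911)/8 = -7 + ((570 + 962) - 1911)/8 = -7 + (1532 - 1911)/8 = -7 + (1/8)*(-379) = -7 - 379/8 = -435/8 ≈ -54.375)
((11*4 + 7) - 1*(-390))/(-2033) + f/(H(46) - v(-20)) = ((11*4 + 7) - 1*(-390))/(-2033) - 435/(8*(-26*46 - (27 - 9*(-20)))) = ((44 + 7) + 390)*(-1/2033) - 435/(8*(-1196 - (27 + 180))) = (51 + 390)*(-1/2033) - 435/(8*(-1196 - 1*207)) = 441*(-1/2033) - 435/(8*(-1196 - 207)) = -441/2033 - 435/8/(-1403) = -441/2033 - 435/8*(-1/1403) = -441/2033 + 435/11224 = -4065429/22818392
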